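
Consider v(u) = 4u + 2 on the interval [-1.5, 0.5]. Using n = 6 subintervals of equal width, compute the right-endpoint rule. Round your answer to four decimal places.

Δu = (0.5 − (-1.5))/6 = 1/3.
Right endpoints: -7/6, -5/6, -0.5, -1/6, 1/6, 0.5.
v(-7/6) = -8/3, v(-5/6) = -4/3, v(-0.5) = 0, v(-1/6) = 4/3, v(1/6) = 8/3, v(0.5) = 4.
Sum = Δu · [v(-7/6) + v(-5/6) + v(-0.5) + ...].
Sum ≈ 1.3333.

1.3333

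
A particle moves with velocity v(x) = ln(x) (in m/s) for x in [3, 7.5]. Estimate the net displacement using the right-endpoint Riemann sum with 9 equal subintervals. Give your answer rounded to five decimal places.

Δx = (7.5 − 3)/9 = 0.5.
Right endpoints: 3.5, 4, 4.5, 5, 5.5, 6, 6.5, 7, 7.5.
v(3.5) ≈ 1.25276, v(4) ≈ 1.38629, v(4.5) ≈ 1.50408, v(5) ≈ 1.60944, v(5.5) ≈ 1.70475, v(6) ≈ 1.79176, v(6.5) ≈ 1.87180, v(7) ≈ 1.94591, v(7.5) ≈ 2.01490.
Sum = Δx · [v(3.5) + v(4) + v(4.5) + ...].
Sum ≈ 7.54085.

7.54085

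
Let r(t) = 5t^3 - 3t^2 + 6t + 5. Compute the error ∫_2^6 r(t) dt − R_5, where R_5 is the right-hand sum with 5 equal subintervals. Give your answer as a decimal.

Exact integral: ∫_2^6 r(t) dt = 1508.
R_5 = 1919.52.
Error = 1508 − 1919.52 = -411.52.

-411.52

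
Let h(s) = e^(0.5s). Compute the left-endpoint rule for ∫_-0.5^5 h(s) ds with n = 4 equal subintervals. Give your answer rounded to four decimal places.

15.8587

Δs = (5 − (-0.5))/4 = 1.375.
Left endpoints: -0.5, 0.875, 2.25, 3.625.
h(-0.5) ≈ 0.7788, h(0.875) ≈ 1.5488, h(2.25) ≈ 3.0802, h(3.625) ≈ 6.1257.
Sum = Δs · [h(-0.5) + h(0.875) + h(2.25) + h(3.625)].
Sum ≈ 15.8587.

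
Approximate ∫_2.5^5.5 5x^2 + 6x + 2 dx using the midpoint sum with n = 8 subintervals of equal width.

Δx = (5.5 − 2.5)/8 = 0.375.
Midpoints: 2.6875, 3.0625, 3.4375, 3.8125, 4.1875, 4.5625, 4.9375, 5.3125.
f(2.6875) = 54.23828125, f(3.0625) = 67.26953125, f(3.4375) = 81.70703125, f(3.8125) = 97.55078125, f(4.1875) = 114.80078125, f(4.5625) = 133.45703125, f(4.9375) = 153.51953125, f(5.3125) = 174.98828125.
Sum = Δx · [f(2.6875) + f(3.0625) + f(3.4375) + ...].
Sum = 329.07421875.

329.07421875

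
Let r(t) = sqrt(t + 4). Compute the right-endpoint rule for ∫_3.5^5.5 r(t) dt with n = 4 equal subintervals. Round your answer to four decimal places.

Δt = (5.5 − 3.5)/4 = 0.5.
Right endpoints: 4, 4.5, 5, 5.5.
r(4) ≈ 2.8284, r(4.5) ≈ 2.9155, r(5) ≈ 3.0000, r(5.5) ≈ 3.0822.
Sum = Δt · [r(4) + r(4.5) + r(5) + r(5.5)].
Sum ≈ 5.9131.

5.9131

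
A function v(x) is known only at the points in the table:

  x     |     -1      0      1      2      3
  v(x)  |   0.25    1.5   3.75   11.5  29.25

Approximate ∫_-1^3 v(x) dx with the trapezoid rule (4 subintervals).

31.5

Δx = 1.
T_4 = (1/2)·[0.25 + 2·1.5 + 2·3.75 + 2·11.5 + 29.25] = 31.5.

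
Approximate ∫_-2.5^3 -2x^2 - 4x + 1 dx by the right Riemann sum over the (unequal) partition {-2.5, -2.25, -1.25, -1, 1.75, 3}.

Subinterval widths: 0.25, 1, 0.25, 2.75, 1.25.
Right endpoints: -2.25, -1.25, -1, 1.75, 3.
f(-2.25) = -0.125, f(-1.25) = 2.875, f(-1) = 3, f(1.75) = -12.125, f(3) = -29.
Sum = Σ Δx_i · f(x_i).
Sum = -66.

-66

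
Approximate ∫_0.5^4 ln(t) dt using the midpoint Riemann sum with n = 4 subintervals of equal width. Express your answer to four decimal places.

2.4406

Δt = (4 − 0.5)/4 = 0.875.
Midpoints: 0.9375, 1.8125, 2.6875, 3.5625.
f(0.9375) ≈ -0.0645, f(1.8125) ≈ 0.5947, f(2.6875) ≈ 0.9886, f(3.5625) ≈ 1.2705.
Sum = Δt · [f(0.9375) + f(1.8125) + f(2.6875) + f(3.5625)].
Sum ≈ 2.4406.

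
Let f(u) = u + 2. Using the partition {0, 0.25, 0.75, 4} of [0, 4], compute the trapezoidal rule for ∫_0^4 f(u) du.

Subinterval widths: 0.25, 0.5, 3.25.
f(0) = 2, f(0.25) = 2.25, f(0.75) = 2.75, f(4) = 6.
On each subinterval the trapezoid contributes (Δu_i/2)·[f(u_{i-1}) + f(u_i)].
Sum = 16.

16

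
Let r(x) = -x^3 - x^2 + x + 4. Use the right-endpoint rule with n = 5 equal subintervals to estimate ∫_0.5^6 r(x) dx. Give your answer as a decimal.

-503.36

Δx = (6 − 0.5)/5 = 1.1.
Right endpoints: 1.6, 2.7, 3.8, 4.9, 6.
r(1.6) = -1.056, r(2.7) = -20.273, r(3.8) = -61.512, r(4.9) = -132.759, r(6) = -242.
Sum = Δx · [r(1.6) + r(2.7) + r(3.8) + r(4.9) + r(6)].
Sum = -503.36.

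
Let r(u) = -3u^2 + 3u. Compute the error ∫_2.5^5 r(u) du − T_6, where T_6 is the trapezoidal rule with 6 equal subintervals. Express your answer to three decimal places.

Exact integral: ∫_2.5^5 r(u) du = -81.25.
T_6 ≈ -81.46701.
Error ≈ -81.25 − (-81.46701) ≈ 0.217.

0.217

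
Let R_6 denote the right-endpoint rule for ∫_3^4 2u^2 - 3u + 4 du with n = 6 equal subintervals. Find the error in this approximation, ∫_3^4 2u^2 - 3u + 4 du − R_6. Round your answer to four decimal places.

Exact integral: ∫_3^4 f(u) du ≈ 18.166667.
R_6 ≈ 19.092593.
Error ≈ 18.166667 − 19.092593 ≈ -0.9259.

-0.9259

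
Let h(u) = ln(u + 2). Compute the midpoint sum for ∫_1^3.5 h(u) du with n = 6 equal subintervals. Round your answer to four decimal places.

3.5814

Δu = (3.5 − 1)/6 = 5/12.
Midpoints: 29/24, 1.625, 49/24, 59/24, 2.875, 79/24.
h(29/24) ≈ 1.1658, h(1.625) ≈ 1.2879, h(49/24) ≈ 1.3967, h(59/24) ≈ 1.4948, h(2.875) ≈ 1.5841, h(79/24) ≈ 1.6661.
Sum = Δu · [h(29/24) + h(1.625) + h(49/24) + ...].
Sum ≈ 3.5814.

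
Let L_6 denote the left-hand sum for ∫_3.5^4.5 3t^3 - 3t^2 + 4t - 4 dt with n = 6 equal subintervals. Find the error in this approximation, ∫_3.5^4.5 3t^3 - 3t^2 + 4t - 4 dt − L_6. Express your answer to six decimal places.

Exact integral: ∫_3.5^4.5 f(t) dt = 158.75.
L_6 ≈ 148.50694444.
Error ≈ 158.75 − 148.50694444 ≈ 10.243056.

10.243056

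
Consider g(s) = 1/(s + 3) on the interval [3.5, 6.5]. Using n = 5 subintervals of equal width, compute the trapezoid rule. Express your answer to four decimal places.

Δs = (6.5 − 3.5)/5 = 0.6.
g(3.5) = 2/13, g(4.1) = 10/71, g(4.7) = 10/77, g(5.3) = 10/83, g(5.9) = 10/89, g(6.5) = 2/19.
T_5 = (Δs/2)·[g(s_0) + 2g(s_1) + ... + 2g(s_{4}) + g(s_5)].
Sum ≈ 0.3799.

0.3799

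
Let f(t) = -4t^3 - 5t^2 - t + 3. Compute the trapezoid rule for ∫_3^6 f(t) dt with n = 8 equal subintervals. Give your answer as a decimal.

-1538.6484375

Δt = (6 − 3)/8 = 0.375.
f(3) = -153, f(3.375) = -211.1015625, f(3.75) = -282, f(4.125) = -366.9609375, f(4.5) = -467.25, f(4.875) = -584.1328125, f(5.25) = -718.875, f(5.625) = -872.7421875, f(6) = -1047.
T_8 = (Δt/2)·[f(t_0) + 2f(t_1) + ... + 2f(t_{7}) + f(t_8)].
Sum = -1538.6484375.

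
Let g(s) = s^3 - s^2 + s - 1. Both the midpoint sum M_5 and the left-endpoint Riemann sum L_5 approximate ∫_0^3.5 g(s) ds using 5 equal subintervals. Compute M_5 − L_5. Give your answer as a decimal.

10.1215625

M_5 = 25.2415625.
L_5 = 15.12.
M_5 − L_5 = 10.1215625.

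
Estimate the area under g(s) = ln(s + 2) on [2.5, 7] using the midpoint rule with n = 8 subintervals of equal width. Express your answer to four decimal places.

Δs = (7 − 2.5)/8 = 0.5625.
Midpoints: 2.78125, 3.34375, 3.90625, 4.46875, 5.03125, 5.59375, 6.15625, 6.71875.
g(2.78125) ≈ 1.5647, g(3.34375) ≈ 1.6759, g(3.90625) ≈ 1.7760, g(4.46875) ≈ 1.8670, g(5.03125) ≈ 1.9504, g(5.59375) ≈ 2.0273, g(6.15625) ≈ 2.0988, g(6.71875) ≈ 2.1655.
Sum = Δs · [g(2.78125) + g(3.34375) + g(3.90625) + ...].
Sum ≈ 8.5081.

8.5081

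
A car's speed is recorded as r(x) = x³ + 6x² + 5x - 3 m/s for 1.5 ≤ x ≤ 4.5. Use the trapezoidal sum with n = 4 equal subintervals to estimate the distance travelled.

316.96875

Δx = (4.5 − 1.5)/4 = 0.75.
r(1.5) = 21.375, r(2.25) = 50.015625, r(3) = 93, r(3.75) = 152.859375, r(4.5) = 232.125.
T_4 = (Δx/2)·[r(x_0) + 2r(x_1) + 2r(x_2) + 2r(x_3) + r(x_4)].
Sum = 316.96875.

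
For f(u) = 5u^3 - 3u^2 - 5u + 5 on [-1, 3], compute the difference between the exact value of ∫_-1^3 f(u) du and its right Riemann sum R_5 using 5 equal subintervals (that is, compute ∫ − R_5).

-43.52

Exact integral: ∫_-1^3 f(u) du = 72.
R_5 = 115.52.
Error = 72 − 115.52 = -43.52.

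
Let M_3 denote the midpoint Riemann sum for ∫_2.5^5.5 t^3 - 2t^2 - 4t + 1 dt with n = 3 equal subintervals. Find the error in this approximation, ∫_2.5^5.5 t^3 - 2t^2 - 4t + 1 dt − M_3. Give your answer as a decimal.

Exact integral: ∫_2.5^5.5 f(t) dt = 73.5.
M_3 = 71.
Error = 73.5 − 71 = 2.5.

2.5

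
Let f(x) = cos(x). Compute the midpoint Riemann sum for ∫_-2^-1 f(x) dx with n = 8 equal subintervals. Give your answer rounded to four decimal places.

Δx = (-1 − (-2))/8 = 0.125.
Midpoints: -1.9375, -1.8125, -1.6875, -1.5625, -1.4375, -1.3125, -1.1875, -1.0625.
f(-1.9375) ≈ -0.3585, f(-1.8125) ≈ -0.2394, f(-1.6875) ≈ -0.1164, f(-1.5625) ≈ 0.0083, f(-1.4375) ≈ 0.1329, f(-1.3125) ≈ 0.2554, f(-1.1875) ≈ 0.3740, f(-1.0625) ≈ 0.4867.
Sum = Δx · [f(-1.9375) + f(-1.8125) + f(-1.6875) + ...].
Sum ≈ 0.0679.

0.0679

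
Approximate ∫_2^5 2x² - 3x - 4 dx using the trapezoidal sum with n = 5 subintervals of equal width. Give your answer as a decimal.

34.86

Δx = (5 − 2)/5 = 0.6.
f(2) = -2, f(2.6) = 1.72, f(3.2) = 6.88, f(3.8) = 13.48, f(4.4) = 21.52, f(5) = 31.
T_5 = (Δx/2)·[f(x_0) + 2f(x_1) + ... + 2f(x_{4}) + f(x_5)].
Sum = 34.86.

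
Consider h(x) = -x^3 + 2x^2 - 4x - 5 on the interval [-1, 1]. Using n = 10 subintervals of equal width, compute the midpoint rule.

-8.68

Δx = (1 − (-1))/10 = 0.2.
Midpoints: -0.9, -0.7, -0.5, -0.3, -0.1, 0.1, 0.3, 0.5, 0.7, 0.9.
h(-0.9) = 0.949, h(-0.7) = -0.877, h(-0.5) = -2.375, h(-0.3) = -3.593, h(-0.1) = -4.579, h(0.1) = -5.381, h(0.3) = -6.047, h(0.5) = -6.625, h(0.7) = -7.163, h(0.9) = -7.709.
Sum = Δx · [h(-0.9) + h(-0.7) + h(-0.5) + ...].
Sum = -8.68.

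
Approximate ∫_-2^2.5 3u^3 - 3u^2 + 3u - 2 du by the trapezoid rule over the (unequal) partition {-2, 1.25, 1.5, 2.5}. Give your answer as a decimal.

Subinterval widths: 3.25, 0.25, 1.
f(-2) = -44, f(1.25) = 2.921875, f(1.5) = 5.875, f(2.5) = 33.625.
On each subinterval the trapezoid contributes (Δu_i/2)·[f(u_{i-1}) + f(u_i)].
Sum = -45.90234375.

-45.90234375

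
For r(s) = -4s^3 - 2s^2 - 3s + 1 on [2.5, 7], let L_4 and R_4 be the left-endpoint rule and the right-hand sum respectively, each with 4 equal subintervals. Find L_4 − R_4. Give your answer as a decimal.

1584.5625

L_4 = -1903.53515625.
R_4 = -3488.09765625.
L_4 − R_4 = 1584.5625.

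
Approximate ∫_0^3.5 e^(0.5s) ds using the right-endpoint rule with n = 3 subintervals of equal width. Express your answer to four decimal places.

Δs = (3.5 − 0)/3 = 7/6.
Right endpoints: 7/6, 7/3, 3.5.
f(7/6) ≈ 1.7920, f(7/3) ≈ 3.2113, f(3.5) ≈ 5.7546.
Sum = Δs · [f(7/6) + f(7/3) + f(3.5)].
Sum ≈ 12.5509.

12.5509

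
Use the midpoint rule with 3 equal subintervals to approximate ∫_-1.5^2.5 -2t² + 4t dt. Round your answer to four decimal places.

Δt = (2.5 − (-1.5))/3 = 4/3.
Midpoints: -5/6, 0.5, 11/6.
f(-5/6) = -85/18, f(0.5) = 1.5, f(11/6) = 11/18.
Sum = Δt · [f(-5/6) + f(0.5) + f(11/6)].
Sum ≈ -3.4815.

-3.4815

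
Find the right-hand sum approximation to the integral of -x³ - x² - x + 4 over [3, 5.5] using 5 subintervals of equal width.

Δx = (5.5 − 3)/5 = 0.5.
Right endpoints: 3.5, 4, 4.5, 5, 5.5.
f(3.5) = -54.625, f(4) = -80, f(4.5) = -111.875, f(5) = -151, f(5.5) = -198.125.
Sum = Δx · [f(3.5) + f(4) + f(4.5) + f(5) + f(5.5)].
Sum = -297.8125.

-297.8125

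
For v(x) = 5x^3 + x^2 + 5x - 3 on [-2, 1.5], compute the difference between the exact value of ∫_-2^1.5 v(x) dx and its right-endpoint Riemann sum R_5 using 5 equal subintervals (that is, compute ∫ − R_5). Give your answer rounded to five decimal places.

-24.63271

Exact integral: ∫_-2^1.5 v(x) dx ≈ -24.7552083.
R_5 = -0.1225.
Error ≈ -24.7552083 − (-0.1225) ≈ -24.63271.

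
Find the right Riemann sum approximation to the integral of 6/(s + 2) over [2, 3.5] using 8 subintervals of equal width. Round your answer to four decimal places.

1.8729

Δs = (3.5 − 2)/8 = 0.1875.
Right endpoints: 2.1875, 2.375, 2.5625, 2.75, 2.9375, 3.125, 3.3125, 3.5.
f(2.1875) = 96/67, f(2.375) = 48/35, f(2.5625) = 96/73, f(2.75) = 24/19, f(2.9375) = 96/79, f(3.125) = 48/41, f(3.3125) = 96/85, f(3.5) = 12/11.
Sum = Δs · [f(2.1875) + f(2.375) + f(2.5625) + ...].
Sum ≈ 1.8729.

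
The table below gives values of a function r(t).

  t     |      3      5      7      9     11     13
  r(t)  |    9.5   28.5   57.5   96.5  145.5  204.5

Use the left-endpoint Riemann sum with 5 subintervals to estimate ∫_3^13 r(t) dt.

675

Δt = 2.
Sum = 2·[9.5 + 28.5 + 57.5 + 96.5 + 145.5] = 675.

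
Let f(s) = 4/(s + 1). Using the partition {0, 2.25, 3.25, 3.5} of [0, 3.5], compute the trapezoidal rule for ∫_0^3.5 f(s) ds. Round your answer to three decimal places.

Subinterval widths: 2.25, 1, 0.25.
f(0) = 4, f(2.25) = 16/13, f(3.25) = 16/17, f(3.5) = 8/9.
On each subinterval the trapezoid contributes (Δs_i/2)·[f(s_{i-1}) + f(s_i)].
Sum ≈ 7.199.

7.199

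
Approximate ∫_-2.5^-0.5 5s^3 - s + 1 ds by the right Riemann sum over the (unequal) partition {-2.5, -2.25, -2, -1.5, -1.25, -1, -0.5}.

-32.0546875

Subinterval widths: 0.25, 0.25, 0.5, 0.25, 0.25, 0.5.
Right endpoints: -2.25, -2, -1.5, -1.25, -1, -0.5.
f(-2.25) = -53.703125, f(-2) = -37, f(-1.5) = -14.375, f(-1.25) = -7.515625, f(-1) = -3, f(-0.5) = 0.875.
Sum = Σ Δs_i · f(s_i).
Sum = -32.0546875.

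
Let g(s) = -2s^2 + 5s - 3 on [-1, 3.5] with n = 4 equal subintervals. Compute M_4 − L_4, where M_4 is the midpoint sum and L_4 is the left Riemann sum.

2.84765625

M_4 = -13.67578125.
L_4 = -16.5234375.
M_4 − L_4 = 2.84765625.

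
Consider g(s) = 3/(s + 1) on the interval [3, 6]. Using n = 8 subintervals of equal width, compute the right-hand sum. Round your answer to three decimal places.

Δs = (6 − 3)/8 = 0.375.
Right endpoints: 3.375, 3.75, 4.125, 4.5, 4.875, 5.25, 5.625, 6.
g(3.375) = 24/35, g(3.75) = 12/19, g(4.125) = 24/41, g(4.5) = 6/11, g(4.875) = 24/47, g(5.25) = 0.48, g(5.625) = 24/53, g(6) = 3/7.
Sum = Δs · [g(3.375) + g(3.75) + g(4.125) + ...].
Sum ≈ 1.620.

1.620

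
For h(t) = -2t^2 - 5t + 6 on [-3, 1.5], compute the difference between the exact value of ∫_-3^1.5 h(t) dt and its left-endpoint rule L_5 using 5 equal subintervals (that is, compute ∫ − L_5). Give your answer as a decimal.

-2.835

Exact integral: ∫_-3^1.5 h(t) dt = 23.625.
L_5 = 26.46.
Error = 23.625 − 26.46 = -2.835.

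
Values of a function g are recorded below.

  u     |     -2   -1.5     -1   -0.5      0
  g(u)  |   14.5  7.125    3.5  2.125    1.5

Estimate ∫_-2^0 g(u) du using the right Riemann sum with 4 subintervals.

Δu = 0.5.
Sum = 0.5·[7.125 + 3.5 + 2.125 + 1.5] = 7.125.

7.125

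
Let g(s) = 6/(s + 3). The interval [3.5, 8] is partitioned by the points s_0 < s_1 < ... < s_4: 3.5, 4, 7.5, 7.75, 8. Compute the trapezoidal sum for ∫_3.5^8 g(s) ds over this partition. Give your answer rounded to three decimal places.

Subinterval widths: 0.5, 3.5, 0.25, 0.25.
g(3.5) = 12/13, g(4) = 6/7, g(7.5) = 4/7, g(7.75) = 24/43, g(8) = 6/11.
On each subinterval the trapezoid contributes (Δs_i/2)·[g(s_{i-1}) + g(s_i)].
Sum ≈ 3.224.

3.224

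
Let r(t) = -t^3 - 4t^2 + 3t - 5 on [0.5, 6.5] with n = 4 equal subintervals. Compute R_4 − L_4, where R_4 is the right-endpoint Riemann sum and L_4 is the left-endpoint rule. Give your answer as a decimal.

R_4 = -1130.25.
L_4 = -493.5.
R_4 − L_4 = -636.75.

-636.75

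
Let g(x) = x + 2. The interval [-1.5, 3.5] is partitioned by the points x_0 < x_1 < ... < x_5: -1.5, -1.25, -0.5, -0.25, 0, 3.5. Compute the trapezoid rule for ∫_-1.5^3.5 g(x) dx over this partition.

Subinterval widths: 0.25, 0.75, 0.25, 0.25, 3.5.
g(-1.5) = 0.5, g(-1.25) = 0.75, g(-0.5) = 1.5, g(-0.25) = 1.75, g(0) = 2, g(3.5) = 5.5.
On each subinterval the trapezoid contributes (Δx_i/2)·[g(x_{i-1}) + g(x_i)].
Sum = 15.

15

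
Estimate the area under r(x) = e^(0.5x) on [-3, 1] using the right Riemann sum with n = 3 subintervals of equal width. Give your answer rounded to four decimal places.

Δx = (1 − (-3))/3 = 4/3.
Right endpoints: -5/3, -1/3, 1.
r(-5/3) ≈ 0.4346, r(-1/3) ≈ 0.8465, r(1) ≈ 1.6487.
Sum = Δx · [r(-5/3) + r(-1/3) + r(1)].
Sum ≈ 3.9064.

3.9064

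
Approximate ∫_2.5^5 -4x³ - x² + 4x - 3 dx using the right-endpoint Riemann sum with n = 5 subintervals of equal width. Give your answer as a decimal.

Δx = (5 − 2.5)/5 = 0.5.
Right endpoints: 3, 3.5, 4, 4.5, 5.
f(3) = -108, f(3.5) = -172.75, f(4) = -259, f(4.5) = -369.75, f(5) = -508.
Sum = Δx · [f(3) + f(3.5) + f(4) + f(4.5) + f(5)].
Sum = -708.75.

-708.75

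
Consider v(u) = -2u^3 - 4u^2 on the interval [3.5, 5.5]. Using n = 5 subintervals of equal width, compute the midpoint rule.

Δu = (5.5 − 3.5)/5 = 0.4.
Midpoints: 3.7, 4.1, 4.5, 4.9, 5.3.
v(3.7) = -156.066, v(4.1) = -205.082, v(4.5) = -263.25, v(4.9) = -331.338, v(5.3) = -410.114.
Sum = Δu · [v(3.7) + v(4.1) + v(4.5) + v(4.9) + v(5.3)].
Sum = -546.34.

-546.34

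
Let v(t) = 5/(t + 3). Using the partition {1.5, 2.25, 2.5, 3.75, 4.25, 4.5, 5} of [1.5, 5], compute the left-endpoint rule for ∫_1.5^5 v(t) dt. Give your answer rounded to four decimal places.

Subinterval widths: 0.75, 0.25, 1.25, 0.5, 0.25, 0.5.
Left endpoints: 1.5, 2.25, 2.5, 3.75, 4.25, 4.5.
v(1.5) = 10/9, v(2.25) = 20/21, v(2.5) = 10/11, v(3.75) = 20/27, v(4.25) = 20/29, v(4.5) = 2/3.
Sum = Σ Δt_i · v(t_i).
Sum ≈ 3.0839.

3.0839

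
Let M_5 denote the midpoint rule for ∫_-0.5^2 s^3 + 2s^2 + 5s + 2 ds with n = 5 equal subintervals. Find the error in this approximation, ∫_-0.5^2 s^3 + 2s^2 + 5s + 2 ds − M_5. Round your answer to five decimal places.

0.22135

Exact integral: ∫_-0.5^2 f(s) ds ≈ 23.7760417.
M_5 = 23.5546875.
Error ≈ 23.7760417 − 23.5546875 ≈ 0.22135.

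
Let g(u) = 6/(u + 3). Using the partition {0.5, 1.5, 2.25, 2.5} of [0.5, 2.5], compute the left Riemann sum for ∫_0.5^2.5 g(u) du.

3

Subinterval widths: 1, 0.75, 0.25.
Left endpoints: 0.5, 1.5, 2.25.
g(0.5) = 12/7, g(1.5) = 4/3, g(2.25) = 8/7.
Sum = Σ Δu_i · g(u_i).
Sum = 3.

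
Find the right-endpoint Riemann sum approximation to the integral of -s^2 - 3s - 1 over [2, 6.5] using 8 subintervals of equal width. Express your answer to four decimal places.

-165.5420

Δs = (6.5 − 2)/8 = 0.5625.
Right endpoints: 2.5625, 3.125, 3.6875, 4.25, 4.8125, 5.375, 5.9375, 6.5.
f(2.5625) = -15.25390625, f(3.125) = -20.140625, f(3.6875) = -25.66015625, f(4.25) = -31.8125, f(4.8125) = -38.59765625, f(5.375) = -46.015625, f(5.9375) = -54.06640625, f(6.5) = -62.75.
Sum = Δs · [f(2.5625) + f(3.125) + f(3.6875) + ...].
Sum ≈ -165.5420.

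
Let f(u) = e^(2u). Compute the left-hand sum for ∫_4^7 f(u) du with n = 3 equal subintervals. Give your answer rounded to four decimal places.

187762.2152

Δu = (7 − 4)/3 = 1.
Left endpoints: 4, 5, 6.
f(4) ≈ 2980.9580, f(5) ≈ 22026.4658, f(6) ≈ 162754.7914.
Sum = Δu · [f(4) + f(5) + f(6)].
Sum ≈ 187762.2152.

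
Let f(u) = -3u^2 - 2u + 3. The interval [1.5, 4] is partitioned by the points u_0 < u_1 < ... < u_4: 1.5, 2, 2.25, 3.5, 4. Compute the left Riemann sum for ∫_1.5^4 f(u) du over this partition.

-47.859375

Subinterval widths: 0.5, 0.25, 1.25, 0.5.
Left endpoints: 1.5, 2, 2.25, 3.5.
f(1.5) = -6.75, f(2) = -13, f(2.25) = -16.6875, f(3.5) = -40.75.
Sum = Σ Δu_i · f(u_i).
Sum = -47.859375.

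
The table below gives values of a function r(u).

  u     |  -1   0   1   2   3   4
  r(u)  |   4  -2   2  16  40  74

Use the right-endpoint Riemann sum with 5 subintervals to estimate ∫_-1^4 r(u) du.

Δu = 1.
Sum = 1·[(-2) + 2 + 16 + 40 + 74] = 130.

130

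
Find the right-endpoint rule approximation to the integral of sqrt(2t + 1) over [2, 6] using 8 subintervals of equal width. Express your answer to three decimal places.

Δt = (6 − 2)/8 = 0.5.
Right endpoints: 2.5, 3, 3.5, 4, 4.5, 5, 5.5, 6.
f(2.5) ≈ 2.449, f(3) ≈ 2.646, f(3.5) ≈ 2.828, f(4) ≈ 3.000, f(4.5) ≈ 3.162, f(5) ≈ 3.317, f(5.5) ≈ 3.464, f(6) ≈ 3.606.
Sum = Δt · [f(2.5) + f(3) + f(3.5) + ...].
Sum ≈ 12.236.

12.236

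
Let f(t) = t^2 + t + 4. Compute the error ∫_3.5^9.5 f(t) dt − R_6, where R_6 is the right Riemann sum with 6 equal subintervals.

Exact integral: ∫_3.5^9.5 f(t) dt = 334.5.
R_6 = 377.5.
Error = 334.5 − 377.5 = -43.

-43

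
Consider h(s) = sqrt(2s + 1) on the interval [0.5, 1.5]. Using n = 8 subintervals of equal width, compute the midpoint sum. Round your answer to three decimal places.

Δs = (1.5 − 0.5)/8 = 0.125.
Midpoints: 0.5625, 0.6875, 0.8125, 0.9375, 1.0625, 1.1875, 1.3125, 1.4375.
h(0.5625) ≈ 1.458, h(0.6875) ≈ 1.541, h(0.8125) ≈ 1.620, h(0.9375) ≈ 1.696, h(1.0625) ≈ 1.768, h(1.1875) ≈ 1.837, h(1.3125) ≈ 1.904, h(1.4375) ≈ 1.969.
Sum = Δs · [h(0.5625) + h(0.6875) + h(0.8125) + ...].
Sum ≈ 1.724.

1.724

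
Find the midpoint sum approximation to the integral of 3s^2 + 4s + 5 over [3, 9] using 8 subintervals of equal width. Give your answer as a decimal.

875.15625

Δs = (9 − 3)/8 = 0.75.
Midpoints: 3.375, 4.125, 4.875, 5.625, 6.375, 7.125, 7.875, 8.625.
f(3.375) = 52.671875, f(4.125) = 72.546875, f(4.875) = 95.796875, f(5.625) = 122.421875, f(6.375) = 152.421875, f(7.125) = 185.796875, f(7.875) = 222.546875, f(8.625) = 262.671875.
Sum = Δs · [f(3.375) + f(4.125) + f(4.875) + ...].
Sum = 875.15625.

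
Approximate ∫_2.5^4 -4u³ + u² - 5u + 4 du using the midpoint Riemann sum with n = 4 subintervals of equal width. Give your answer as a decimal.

Δu = (4 − 2.5)/4 = 0.375.
Midpoints: 2.6875, 3.0625, 3.4375, 3.8125.
f(2.6875) = -81775/1024, f(3.0625) = -119629/1024, f(3.4375) = -167779/1024, f(3.8125) = -227521/1024.
Sum = Δu · [f(2.6875) + f(3.0625) + f(3.4375) + f(3.8125)].
Sum = -218.51953125.

-218.51953125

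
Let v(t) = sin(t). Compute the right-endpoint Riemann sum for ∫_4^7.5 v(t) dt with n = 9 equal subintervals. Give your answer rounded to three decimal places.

-0.658

Δt = (7.5 − 4)/9 = 7/18.
Right endpoints: 79/18, 43/9, 31/6, 50/9, 107/18, 19/3, 121/18, 64/9, 7.5.
v(79/18) ≈ -0.948, v(43/9) ≈ -0.998, v(31/6) ≈ -0.899, v(50/9) ≈ -0.665, v(107/18) ≈ -0.332, v(19/3) ≈ 0.050, v(121/18) ≈ 0.425, v(64/9) ≈ 0.737, v(7.5) ≈ 0.938.
Sum = Δt · [v(79/18) + v(43/9) + v(31/6) + ...].
Sum ≈ -0.658.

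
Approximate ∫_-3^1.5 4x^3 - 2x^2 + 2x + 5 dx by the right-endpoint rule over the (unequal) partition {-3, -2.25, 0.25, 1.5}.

-6.546875

Subinterval widths: 0.75, 2.5, 1.25.
Right endpoints: -2.25, 0.25, 1.5.
f(-2.25) = -55.1875, f(0.25) = 5.4375, f(1.5) = 17.
Sum = Σ Δx_i · f(x_i).
Sum = -6.546875.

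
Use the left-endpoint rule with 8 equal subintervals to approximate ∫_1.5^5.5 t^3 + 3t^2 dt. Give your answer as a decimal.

331

Δt = (5.5 − 1.5)/8 = 0.5.
Left endpoints: 1.5, 2, 2.5, 3, 3.5, 4, 4.5, 5.
f(1.5) = 10.125, f(2) = 20, f(2.5) = 34.375, f(3) = 54, f(3.5) = 79.625, f(4) = 112, f(4.5) = 151.875, f(5) = 200.
Sum = Δt · [f(1.5) + f(2) + f(2.5) + ...].
Sum = 331.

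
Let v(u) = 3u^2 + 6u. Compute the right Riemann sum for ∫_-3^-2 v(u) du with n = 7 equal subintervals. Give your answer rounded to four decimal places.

Δu = (-2 − (-3))/7 = 1/7.
Right endpoints: -20/7, -19/7, -18/7, -17/7, -16/7, -15/7, -2.
v(-20/7) = 360/49, v(-19/7) = 285/49, v(-18/7) = 216/49, v(-17/7) = 153/49, v(-16/7) = 96/49, v(-15/7) = 45/49, v(-2) = 0.
Sum = Δu · [v(-20/7) + v(-19/7) + v(-18/7) + ...].
Sum ≈ 3.3673.

3.3673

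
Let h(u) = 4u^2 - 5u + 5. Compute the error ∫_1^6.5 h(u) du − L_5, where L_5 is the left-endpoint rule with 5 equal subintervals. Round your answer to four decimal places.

Exact integral: ∫_1^6.5 h(u) du ≈ 289.208333.
L_5 = 218.02.
Error ≈ 289.208333 − 218.02 ≈ 71.1883.

71.1883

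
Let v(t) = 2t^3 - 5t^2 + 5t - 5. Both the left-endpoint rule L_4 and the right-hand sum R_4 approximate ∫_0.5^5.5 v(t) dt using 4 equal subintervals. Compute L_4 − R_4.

-259.375

L_4 = 117.65625.
R_4 = 377.03125.
L_4 − R_4 = -259.375.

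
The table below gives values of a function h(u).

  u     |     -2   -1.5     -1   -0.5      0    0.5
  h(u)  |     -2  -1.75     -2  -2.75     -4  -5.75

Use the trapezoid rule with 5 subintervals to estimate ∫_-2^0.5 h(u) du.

Δu = 0.5.
T_5 = (0.5/2)·[(-2) + 2·(-1.75) + 2·(-2) + 2·(-2.75) + 2·(-4) + (-5.75)] = -7.1875.

-7.1875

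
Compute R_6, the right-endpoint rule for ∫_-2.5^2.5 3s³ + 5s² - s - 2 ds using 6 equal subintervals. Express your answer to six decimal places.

Δs = (2.5 − (-2.5))/6 = 5/6.
Right endpoints: -5/3, -5/6, 0, 5/6, 5/3, 2.5.
f(-5/3) = -1/3, f(-5/6) = 41/72, f(0) = -2, f(5/6) = 2.375, f(5/3) = 217/9, f(2.5) = 73.625.
Sum = Δs · [f(-5/3) + f(-5/6) + f(0) + ...].
Sum ≈ 81.956019.

81.956019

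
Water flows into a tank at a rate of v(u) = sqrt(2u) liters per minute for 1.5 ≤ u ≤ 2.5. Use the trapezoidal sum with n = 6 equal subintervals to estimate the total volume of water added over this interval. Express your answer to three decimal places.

1.994

Δu = (2.5 − 1.5)/6 = 1/6.
v(1.5) ≈ 1.732, v(5/3) ≈ 1.826, v(11/6) ≈ 1.915, v(2) ≈ 2.000, v(13/6) ≈ 2.082, v(7/3) ≈ 2.160, v(2.5) ≈ 2.236.
T_6 = (Δu/2)·[v(u_0) + 2v(u_1) + ... + 2v(u_{5}) + v(u_6)].
Sum ≈ 1.994.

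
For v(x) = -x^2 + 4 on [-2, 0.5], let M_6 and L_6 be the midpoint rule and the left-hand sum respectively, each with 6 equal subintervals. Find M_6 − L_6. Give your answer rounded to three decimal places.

0.890

M_6 ≈ 7.32784.
L_6 ≈ 6.43808.
M_6 − L_6 ≈ 0.890.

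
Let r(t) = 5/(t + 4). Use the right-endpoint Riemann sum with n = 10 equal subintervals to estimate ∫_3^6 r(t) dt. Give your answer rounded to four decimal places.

1.7516

Δt = (6 − 3)/10 = 0.3.
Right endpoints: 3.3, 3.6, 3.9, 4.2, 4.5, 4.8, 5.1, 5.4, 5.7, 6.
r(3.3) = 50/73, r(3.6) = 25/38, r(3.9) = 50/79, r(4.2) = 25/41, r(4.5) = 10/17, r(4.8) = 25/44, r(5.1) = 50/91, r(5.4) = 25/47, r(5.7) = 50/97, r(6) = 0.5.
Sum = Δt · [r(3.3) + r(3.6) + r(3.9) + ...].
Sum ≈ 1.7516.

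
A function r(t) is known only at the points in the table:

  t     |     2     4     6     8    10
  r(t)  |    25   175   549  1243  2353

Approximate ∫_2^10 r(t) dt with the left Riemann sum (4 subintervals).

Δt = 2.
Sum = 2·[25 + 175 + 549 + 1243] = 3984.

3984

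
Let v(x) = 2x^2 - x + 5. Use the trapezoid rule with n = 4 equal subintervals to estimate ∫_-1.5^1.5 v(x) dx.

20.0625

Δx = (1.5 − (-1.5))/4 = 0.75.
v(-1.5) = 11, v(-0.75) = 6.875, v(0) = 5, v(0.75) = 5.375, v(1.5) = 8.
T_4 = (Δx/2)·[v(x_0) + 2v(x_1) + 2v(x_2) + 2v(x_3) + v(x_4)].
Sum = 20.0625.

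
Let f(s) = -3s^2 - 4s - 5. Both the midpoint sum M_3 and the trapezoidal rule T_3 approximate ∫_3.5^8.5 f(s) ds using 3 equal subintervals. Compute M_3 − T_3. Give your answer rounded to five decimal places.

10.41667

M_3 ≈ -712.7777778.
T_3 ≈ -723.1944444.
M_3 − T_3 ≈ 10.41667.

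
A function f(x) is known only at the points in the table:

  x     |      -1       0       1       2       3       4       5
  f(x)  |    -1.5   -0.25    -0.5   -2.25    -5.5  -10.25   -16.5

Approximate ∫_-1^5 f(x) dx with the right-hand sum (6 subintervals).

-35.25

Δx = 1.
Sum = 1·[(-0.25) + (-0.5) + (-2.25) + (-5.5) + (-10.25) + (-16.5)] = -35.25.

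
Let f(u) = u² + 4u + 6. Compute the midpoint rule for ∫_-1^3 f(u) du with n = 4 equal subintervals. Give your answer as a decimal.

Δu = (3 − (-1))/4 = 1.
Midpoints: -0.5, 0.5, 1.5, 2.5.
f(-0.5) = 4.25, f(0.5) = 8.25, f(1.5) = 14.25, f(2.5) = 22.25.
Sum = Δu · [f(-0.5) + f(0.5) + f(1.5) + f(2.5)].
Sum = 49.

49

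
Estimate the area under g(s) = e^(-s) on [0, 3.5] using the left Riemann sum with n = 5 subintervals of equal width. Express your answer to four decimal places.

Δs = (3.5 − 0)/5 = 0.7.
Left endpoints: 0, 0.7, 1.4, 2.1, 2.8.
g(0) ≈ 1.0000, g(0.7) ≈ 0.4966, g(1.4) ≈ 0.2466, g(2.1) ≈ 0.1225, g(2.8) ≈ 0.0608.
Sum = Δs · [g(0) + g(0.7) + g(1.4) + g(2.1) + g(2.8)].
Sum ≈ 1.3485.

1.3485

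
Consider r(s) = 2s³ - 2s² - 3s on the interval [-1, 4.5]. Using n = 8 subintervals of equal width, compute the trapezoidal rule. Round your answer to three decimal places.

117.922

Δs = (4.5 − (-1))/8 = 0.6875.
r(-1) = -1, r(-0.3125) = 1395/2048, r(0.375) = -1.30078125, r(1.0625) = -6239/2048, r(1.75) = -0.65625, r(2.4375) = 20007/2048, r(3.125) = 32.12890625, r(3.8125) = 144021/2048, r(4.5) = 128.25.
T_8 = (Δs/2)·[r(s_0) + 2r(s_1) + ... + 2r(s_{7}) + r(s_8)].
Sum ≈ 117.922.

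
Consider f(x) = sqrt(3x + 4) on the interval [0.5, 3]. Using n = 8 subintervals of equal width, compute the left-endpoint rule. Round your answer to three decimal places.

Δx = (3 − 0.5)/8 = 0.3125.
Left endpoints: 0.5, 0.8125, 1.125, 1.4375, 1.75, 2.0625, 2.375, 2.6875.
f(0.5) ≈ 2.345, f(0.8125) ≈ 2.537, f(1.125) ≈ 2.716, f(1.4375) ≈ 2.883, f(1.75) ≈ 3.041, f(2.0625) ≈ 3.192, f(2.375) ≈ 3.335, f(2.6875) ≈ 3.473.
Sum = Δx · [f(0.5) + f(0.8125) + f(1.125) + ...].
Sum ≈ 7.351.

7.351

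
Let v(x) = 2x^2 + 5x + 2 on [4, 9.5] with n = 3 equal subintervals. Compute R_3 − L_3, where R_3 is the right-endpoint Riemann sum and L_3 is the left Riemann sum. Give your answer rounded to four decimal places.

322.6667

R_3 ≈ 893.037037.
L_3 ≈ 570.370370.
R_3 − L_3 ≈ 322.6667.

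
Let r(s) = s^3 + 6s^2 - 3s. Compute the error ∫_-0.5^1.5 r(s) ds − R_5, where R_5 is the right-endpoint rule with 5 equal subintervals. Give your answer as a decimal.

Exact integral: ∫_-0.5^1.5 r(s) ds = 5.25.
R_5 = 7.55.
Error = 5.25 − 7.55 = -2.3.

-2.3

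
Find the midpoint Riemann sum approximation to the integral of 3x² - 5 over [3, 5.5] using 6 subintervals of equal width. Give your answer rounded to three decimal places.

Δx = (5.5 − 3)/6 = 5/12.
Midpoints: 77/24, 3.625, 97/24, 107/24, 4.875, 127/24.
f(77/24) = 4969/192, f(3.625) = 34.421875, f(97/24) = 8449/192, f(107/24) = 10489/192, f(4.875) = 66.296875, f(127/24) = 15169/192.
Sum = Δx · [f(77/24) + f(3.625) + f(97/24) + ...].
Sum ≈ 126.766.

126.766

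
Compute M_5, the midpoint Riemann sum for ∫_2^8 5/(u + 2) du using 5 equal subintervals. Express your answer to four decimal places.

Δu = (8 − 2)/5 = 1.2.
Midpoints: 2.6, 3.8, 5, 6.2, 7.4.
f(2.6) = 25/23, f(3.8) = 25/29, f(5) = 5/7, f(6.2) = 25/41, f(7.4) = 25/47.
Sum = Δu · [f(2.6) + f(3.8) + f(5) + f(6.2) + f(7.4)].
Sum ≈ 4.5660.

4.5660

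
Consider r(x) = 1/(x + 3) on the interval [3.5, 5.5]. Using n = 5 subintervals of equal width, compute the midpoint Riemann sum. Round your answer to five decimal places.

0.26820

Δx = (5.5 − 3.5)/5 = 0.4.
Midpoints: 3.7, 4.1, 4.5, 4.9, 5.3.
r(3.7) = 10/67, r(4.1) = 10/71, r(4.5) = 2/15, r(4.9) = 10/79, r(5.3) = 10/83.
Sum = Δx · [r(3.7) + r(4.1) + r(4.5) + r(4.9) + r(5.3)].
Sum ≈ 0.26820.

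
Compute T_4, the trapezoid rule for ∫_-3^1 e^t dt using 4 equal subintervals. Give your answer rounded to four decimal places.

Δt = (1 − (-3))/4 = 1.
f(-3) ≈ 0.0498, f(-2) ≈ 0.1353, f(-1) ≈ 0.3679, f(0) ≈ 1.0000, f(1) ≈ 2.7183.
T_4 = (Δt/2)·[f(t_0) + 2f(t_1) + 2f(t_2) + 2f(t_3) + f(t_4)].
Sum ≈ 2.8872.

2.8872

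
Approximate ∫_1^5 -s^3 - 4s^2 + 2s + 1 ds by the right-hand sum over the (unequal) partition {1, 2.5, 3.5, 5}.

-456.8125

Subinterval widths: 1.5, 1, 1.5.
Right endpoints: 2.5, 3.5, 5.
f(2.5) = -34.625, f(3.5) = -83.875, f(5) = -214.
Sum = Σ Δs_i · f(s_i).
Sum = -456.8125.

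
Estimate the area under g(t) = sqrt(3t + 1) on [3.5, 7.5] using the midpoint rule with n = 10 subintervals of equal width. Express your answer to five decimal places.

Δt = (7.5 − 3.5)/10 = 0.4.
Midpoints: 3.7, 4.1, 4.5, 4.9, 5.3, 5.7, 6.1, 6.5, 6.9, 7.3.
g(3.7) ≈ 3.47851, g(4.1) ≈ 3.64692, g(4.5) ≈ 3.80789, g(4.9) ≈ 3.96232, g(5.3) ≈ 4.11096, g(5.7) ≈ 4.25441, g(6.1) ≈ 4.39318, g(6.5) ≈ 4.52769, g(6.9) ≈ 4.65833, g(7.3) ≈ 4.78539.
Sum = Δt · [g(3.7) + g(4.1) + g(4.5) + ...].
Sum ≈ 16.65024.

16.65024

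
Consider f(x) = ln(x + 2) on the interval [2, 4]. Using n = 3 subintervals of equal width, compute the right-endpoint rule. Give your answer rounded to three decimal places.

Δx = (4 − 2)/3 = 2/3.
Right endpoints: 8/3, 10/3, 4.
f(8/3) ≈ 1.540, f(10/3) ≈ 1.674, f(4) ≈ 1.792.
Sum = Δx · [f(8/3) + f(10/3) + f(4)].
Sum ≈ 3.337.

3.337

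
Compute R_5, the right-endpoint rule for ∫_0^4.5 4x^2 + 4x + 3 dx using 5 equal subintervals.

Δx = (4.5 − 0)/5 = 0.9.
Right endpoints: 0.9, 1.8, 2.7, 3.6, 4.5.
f(0.9) = 9.84, f(1.8) = 23.16, f(2.7) = 42.96, f(3.6) = 69.24, f(4.5) = 102.
Sum = Δx · [f(0.9) + f(1.8) + f(2.7) + f(3.6) + f(4.5)].
Sum = 222.48.

222.48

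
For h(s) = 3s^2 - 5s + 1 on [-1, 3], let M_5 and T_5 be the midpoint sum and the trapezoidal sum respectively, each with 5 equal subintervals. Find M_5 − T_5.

-1.92

M_5 = 11.36.
T_5 = 13.28.
M_5 − T_5 = -1.92.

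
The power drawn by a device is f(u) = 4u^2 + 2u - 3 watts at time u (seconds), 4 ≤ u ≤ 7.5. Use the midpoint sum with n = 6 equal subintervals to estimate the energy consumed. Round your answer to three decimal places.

506.520

Δu = (7.5 − 4)/6 = 7/12.
Midpoints: 103/24, 4.875, 131/24, 145/24, 6.625, 173/24.
f(103/24) = 11413/144, f(4.875) = 101.8125, f(131/24) = 18301/144, f(145/24) = 22333/144, f(6.625) = 185.8125, f(173/24) = 31573/144.
Sum = Δu · [f(103/24) + f(4.875) + f(131/24) + ...].
Sum ≈ 506.520.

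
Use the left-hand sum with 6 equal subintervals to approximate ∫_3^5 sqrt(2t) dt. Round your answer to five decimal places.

Δt = (5 − 3)/6 = 1/3.
Left endpoints: 3, 10/3, 11/3, 4, 13/3, 14/3.
f(3) ≈ 2.44949, f(10/3) ≈ 2.58199, f(11/3) ≈ 2.70801, f(4) ≈ 2.82843, f(13/3) ≈ 2.94392, f(14/3) ≈ 3.05505.
Sum = Δt · [f(3) + f(10/3) + f(11/3) + ...].
Sum ≈ 5.52230.

5.52230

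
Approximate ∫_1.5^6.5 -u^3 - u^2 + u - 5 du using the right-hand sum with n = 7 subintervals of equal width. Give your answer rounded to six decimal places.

Δu = (6.5 − 1.5)/7 = 5/7.
Right endpoints: 31/14, 41/14, 51/14, 61/14, 71/14, 81/14, 6.5.
f(31/14) = -50889/2744, f(41/14) = -98139/2744, f(51/14) = -172789/2744, f(61/14) = -280839/2744, f(71/14) = -428289/2744, f(81/14) = -621139/2744, f(6.5) = -315.375.
Sum = Δu · [f(31/14) + f(41/14) + f(51/14) + ...].
Sum ≈ -655.318878.

-655.318878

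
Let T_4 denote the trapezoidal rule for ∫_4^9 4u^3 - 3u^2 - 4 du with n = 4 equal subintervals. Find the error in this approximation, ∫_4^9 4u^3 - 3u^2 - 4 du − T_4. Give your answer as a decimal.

Exact integral: ∫_4^9 f(u) du = 5620.
T_4 = 5717.65625.
Error = 5620 − 5717.65625 = -97.65625.

-97.65625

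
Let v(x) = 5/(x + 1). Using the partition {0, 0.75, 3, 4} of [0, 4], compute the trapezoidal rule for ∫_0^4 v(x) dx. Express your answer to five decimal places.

Subinterval widths: 0.75, 2.25, 1.
v(0) = 5, v(0.75) = 20/7, v(3) = 1.25, v(4) = 1.
On each subinterval the trapezoid contributes (Δx_i/2)·[v(x_{i-1}) + v(x_i)].
Sum ≈ 8.69196.

8.69196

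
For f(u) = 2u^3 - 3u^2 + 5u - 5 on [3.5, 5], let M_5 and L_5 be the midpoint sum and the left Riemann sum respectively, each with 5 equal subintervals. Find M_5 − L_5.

19.265625

M_5 = 179.465625.
L_5 = 160.2.
M_5 − L_5 = 19.265625.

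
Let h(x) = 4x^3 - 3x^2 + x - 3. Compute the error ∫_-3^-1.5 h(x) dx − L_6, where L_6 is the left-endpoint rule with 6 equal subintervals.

Exact integral: ∫_-3^-1.5 h(x) dx = -107.4375.
L_6 = -122.4375.
Error = -107.4375 − (-122.4375) = 15.

15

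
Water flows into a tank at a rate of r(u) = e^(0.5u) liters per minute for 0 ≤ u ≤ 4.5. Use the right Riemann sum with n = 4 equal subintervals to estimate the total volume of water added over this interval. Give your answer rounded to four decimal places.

Δu = (4.5 − 0)/4 = 1.125.
Right endpoints: 1.125, 2.25, 3.375, 4.5.
r(1.125) ≈ 1.7551, r(2.25) ≈ 3.0802, r(3.375) ≈ 5.4059, r(4.5) ≈ 9.4877.
Sum = Δu · [r(1.125) + r(2.25) + r(3.375) + r(4.5)].
Sum ≈ 22.1951.

22.1951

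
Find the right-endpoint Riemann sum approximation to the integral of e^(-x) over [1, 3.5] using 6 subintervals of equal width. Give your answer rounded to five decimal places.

0.27220

Δx = (3.5 − 1)/6 = 5/12.
Right endpoints: 17/12, 11/6, 2.25, 8/3, 37/12, 3.5.
f(17/12) ≈ 0.24252, f(11/6) ≈ 0.15988, f(2.25) ≈ 0.10540, f(8/3) ≈ 0.06948, f(37/12) ≈ 0.04581, f(3.5) ≈ 0.03020.
Sum = Δx · [f(17/12) + f(11/6) + f(2.25) + ...].
Sum ≈ 0.27220.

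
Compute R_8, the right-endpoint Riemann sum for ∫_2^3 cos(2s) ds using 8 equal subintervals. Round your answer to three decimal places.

Δs = (3 − 2)/8 = 0.125.
Right endpoints: 2.125, 2.25, 2.375, 2.5, 2.625, 2.75, 2.875, 3.
f(2.125) ≈ -0.446, f(2.25) ≈ -0.211, f(2.375) ≈ 0.038, f(2.5) ≈ 0.284, f(2.625) ≈ 0.512, f(2.75) ≈ 0.709, f(2.875) ≈ 0.861, f(3) ≈ 0.960.
Sum = Δs · [f(2.125) + f(2.25) + f(2.375) + ...].
Sum ≈ 0.338.

0.338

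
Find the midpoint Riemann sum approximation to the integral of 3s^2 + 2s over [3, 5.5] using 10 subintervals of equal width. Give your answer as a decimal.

160.5859375

Δs = (5.5 − 3)/10 = 0.25.
Midpoints: 3.125, 3.375, 3.625, 3.875, 4.125, 4.375, 4.625, 4.875, 5.125, 5.375.
f(3.125) = 35.546875, f(3.375) = 40.921875, f(3.625) = 46.671875, f(3.875) = 52.796875, f(4.125) = 59.296875, f(4.375) = 66.171875, f(4.625) = 73.421875, f(4.875) = 81.046875, f(5.125) = 89.046875, f(5.375) = 97.421875.
Sum = Δs · [f(3.125) + f(3.375) + f(3.625) + ...].
Sum = 160.5859375.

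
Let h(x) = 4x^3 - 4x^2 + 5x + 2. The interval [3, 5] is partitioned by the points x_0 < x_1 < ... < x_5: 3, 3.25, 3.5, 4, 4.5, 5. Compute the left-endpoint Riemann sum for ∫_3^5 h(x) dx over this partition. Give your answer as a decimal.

Subinterval widths: 0.25, 0.25, 0.5, 0.5, 0.5.
Left endpoints: 3, 3.25, 3.5, 4, 4.5.
h(3) = 89, h(3.25) = 113.3125, h(3.5) = 142, h(4) = 214, h(4.5) = 308.
Sum = Σ Δx_i · h(x_i).
Sum = 382.578125.

382.578125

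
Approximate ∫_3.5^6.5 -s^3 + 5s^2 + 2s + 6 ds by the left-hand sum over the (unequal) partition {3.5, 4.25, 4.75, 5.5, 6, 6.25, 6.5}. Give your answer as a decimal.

Subinterval widths: 0.75, 0.5, 0.75, 0.5, 0.25, 0.25.
Left endpoints: 3.5, 4.25, 4.75, 5.5, 6, 6.25.
f(3.5) = 31.375, f(4.25) = 28.046875, f(4.75) = 21.140625, f(5.5) = 1.875, f(6) = -18, f(6.25) = -30.328125.
Sum = Σ Δs_i · f(s_i).
Sum = 42.265625.

42.265625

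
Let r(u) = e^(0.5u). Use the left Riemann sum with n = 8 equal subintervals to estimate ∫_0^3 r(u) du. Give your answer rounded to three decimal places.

Δu = (3 − 0)/8 = 0.375.
Left endpoints: 0, 0.375, 0.75, 1.125, 1.5, 1.875, 2.25, 2.625.
r(0) ≈ 1.000, r(0.375) ≈ 1.206, r(0.75) ≈ 1.455, r(1.125) ≈ 1.755, r(1.5) ≈ 2.117, r(1.875) ≈ 2.554, r(2.25) ≈ 3.080, r(2.625) ≈ 3.715.
Sum = Δu · [r(0) + r(0.375) + r(0.75) + ...].
Sum ≈ 6.331.

6.331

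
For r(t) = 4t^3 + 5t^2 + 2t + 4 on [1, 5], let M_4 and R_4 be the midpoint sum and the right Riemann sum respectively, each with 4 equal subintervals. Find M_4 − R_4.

M_4 = 857.
R_4 = 1210.
M_4 − R_4 = -353.

-353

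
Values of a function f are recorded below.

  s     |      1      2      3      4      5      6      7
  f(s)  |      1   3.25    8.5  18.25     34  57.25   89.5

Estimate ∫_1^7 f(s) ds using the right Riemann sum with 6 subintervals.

210.75

Δs = 1.
Sum = 1·[3.25 + 8.5 + 18.25 + 34 + 57.25 + 89.5] = 210.75.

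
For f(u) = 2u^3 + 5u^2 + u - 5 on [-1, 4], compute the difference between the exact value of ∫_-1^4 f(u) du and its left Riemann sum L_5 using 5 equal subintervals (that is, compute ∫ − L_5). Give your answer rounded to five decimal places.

93.33333

Exact integral: ∫_-1^4 f(u) du ≈ 218.3333333.
L_5 = 125.
Error ≈ 218.3333333 − 125 ≈ 93.33333.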